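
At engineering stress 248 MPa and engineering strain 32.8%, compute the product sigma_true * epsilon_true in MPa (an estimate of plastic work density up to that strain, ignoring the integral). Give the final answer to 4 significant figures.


sigma_true = sigma_eng * (1 + epsilon_eng)
sigma_true = 248 * (1 + 0.328) = 329.344 MPa
epsilon_true = ln(1 + epsilon_eng)
epsilon_true = ln(1 + 0.328) = 0.283674
sigma_true * epsilon_true = 329.344 * 0.283674 = 93.43 MPa


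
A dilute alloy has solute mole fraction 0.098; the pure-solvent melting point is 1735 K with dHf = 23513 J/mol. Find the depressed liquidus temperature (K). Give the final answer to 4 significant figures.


dT = R*Tm^2*x / dHf
dT = 8.314 * 1735^2 * 0.098 / 23513
dT = 104.31 K
T_new = 1735 - 104.31 = 1631 K


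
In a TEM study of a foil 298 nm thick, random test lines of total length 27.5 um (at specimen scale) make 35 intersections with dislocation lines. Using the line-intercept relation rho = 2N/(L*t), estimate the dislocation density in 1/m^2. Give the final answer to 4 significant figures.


rho = 2N / (L * t)
L = 27.5 um = 2.75e-05 m, t = 298 nm = 2.98e-07 m
rho = 2 * 35 / (2.75e-05 * 2.98e-07)
rho = 8.542e+12 1/m^2


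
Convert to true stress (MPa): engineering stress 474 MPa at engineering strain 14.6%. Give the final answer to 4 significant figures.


sigma_true = sigma_eng * (1 + epsilon_eng)
sigma_true = 474 * (1 + 0.146)
sigma_true = 543.2 MPa


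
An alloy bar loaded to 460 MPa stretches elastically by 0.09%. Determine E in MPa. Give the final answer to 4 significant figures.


E = sigma / epsilon
epsilon = 0.09% = 9e-04
E = 460 / 9e-04
E = 511100 MPa


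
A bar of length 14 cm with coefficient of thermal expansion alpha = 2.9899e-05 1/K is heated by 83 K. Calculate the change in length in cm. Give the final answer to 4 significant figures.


dL = L0 * alpha * dT
dL = 14 * 2.9899e-05 * 83
dL = 0.03474 cm


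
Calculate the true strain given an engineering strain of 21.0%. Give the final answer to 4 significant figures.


epsilon_true = ln(1 + epsilon_eng)
epsilon_true = ln(1 + 0.21)
epsilon_true = 0.1906


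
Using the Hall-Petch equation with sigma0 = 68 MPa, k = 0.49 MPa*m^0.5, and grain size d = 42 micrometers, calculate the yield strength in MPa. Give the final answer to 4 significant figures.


sigma_y = sigma0 + k / sqrt(d)
d = 42 um = 4.2e-05 m
sigma_y = 68 + 0.49 / sqrt(4.2e-05)
sigma_y = 143.6 MPa


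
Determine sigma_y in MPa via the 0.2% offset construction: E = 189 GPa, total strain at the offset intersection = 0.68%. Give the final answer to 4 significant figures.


Offset strain = 0.002
Elastic strain at yield = total_strain - offset = 6.8e-03 - 0.002 = 4.8e-03
sigma_y = E * elastic_strain = 189000 * 4.8e-03
sigma_y = 907.2 MPa


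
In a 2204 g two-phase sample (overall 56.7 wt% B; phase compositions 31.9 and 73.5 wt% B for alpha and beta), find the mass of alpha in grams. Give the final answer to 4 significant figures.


f_alpha = (C_beta - C0) / (C_beta - C_alpha)
f_alpha = (73.5 - 56.7) / (73.5 - 31.9) = 0.403846
m_alpha = f_alpha * m_total = 0.403846 * 2204 = 890.1 g


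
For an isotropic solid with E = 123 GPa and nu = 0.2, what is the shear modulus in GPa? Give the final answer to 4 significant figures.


G = E / (2*(1+nu))
G = 123 / (2*(1+0.2))
G = 51.25 GPa


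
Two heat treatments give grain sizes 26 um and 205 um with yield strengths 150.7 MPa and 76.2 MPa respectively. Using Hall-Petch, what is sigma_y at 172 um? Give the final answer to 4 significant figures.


sigma_y = sigma0 + k / sqrt(d)
1/sqrt(d1) = 1/sqrt(2.6e-05) = 196.116;  1/sqrt(d2) = 69.843
k = (sigma1 - sigma2) / (1/sqrt(d1) - 1/sqrt(d2)) = (150.7 - 76.2) / (196.116 - 69.843) = 0.589991 MPa*m^0.5
sigma0 = sigma1 - k/sqrt(d1) = 150.7 - 0.589991*196.116 = 34.9932 MPa
sigma_y(d3) = 34.9932 + 0.589991 / sqrt(1.72e-04) = 79.98 MPa


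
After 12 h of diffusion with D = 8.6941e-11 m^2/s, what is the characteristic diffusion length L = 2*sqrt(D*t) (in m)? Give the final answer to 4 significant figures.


t = 12 hr = 43200 s
Diffusion length = 2*sqrt(D*t)
= 2*sqrt(8.6941e-11 * 43200)
= 3.876e-03 m


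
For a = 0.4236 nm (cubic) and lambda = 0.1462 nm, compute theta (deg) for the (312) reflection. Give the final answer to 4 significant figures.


d = a / sqrt(h^2+k^2+l^2)
d = 0.4236 / sqrt(14) = 0.113212 nm
lambda = 2*d*sin(theta)  =>  sin(theta) = lambda / (2*d)
sin(theta) = 0.1462 / (2 * 0.113212) = 0.645692
theta = 40.22 deg


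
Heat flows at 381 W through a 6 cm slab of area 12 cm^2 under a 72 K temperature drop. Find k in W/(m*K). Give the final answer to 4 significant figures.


k = Q*L / (A*dT)
L = 0.06 m, A = 1.2e-03 m^2
k = 381 * 0.06 / (1.2e-03 * 72)
k = 264.6 W/(m*K)


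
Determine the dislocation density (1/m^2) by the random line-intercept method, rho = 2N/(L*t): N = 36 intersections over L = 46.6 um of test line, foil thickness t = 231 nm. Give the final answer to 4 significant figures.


rho = 2N / (L * t)
L = 46.6 um = 4.66e-05 m, t = 231 nm = 2.31e-07 m
rho = 2 * 36 / (4.66e-05 * 2.31e-07)
rho = 6.689e+12 1/m^2


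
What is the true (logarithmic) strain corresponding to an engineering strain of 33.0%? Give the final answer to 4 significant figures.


epsilon_true = ln(1 + epsilon_eng)
epsilon_true = ln(1 + 0.33)
epsilon_true = 0.2852


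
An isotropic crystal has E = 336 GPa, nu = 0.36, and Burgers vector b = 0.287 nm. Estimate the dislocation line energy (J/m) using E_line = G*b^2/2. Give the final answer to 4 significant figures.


Step 1: G = E / (2*(1+nu))
G = 336 / (2*(1+0.36)) = 123.529 GPa = 1.23529e+11 Pa
Step 2: E_line = G*b^2/2
b = 0.287 nm = 2.87e-10 m
E_line = 0.5 * 1.23529e+11 * (2.87e-10)^2 = 5.087e-09 J/m


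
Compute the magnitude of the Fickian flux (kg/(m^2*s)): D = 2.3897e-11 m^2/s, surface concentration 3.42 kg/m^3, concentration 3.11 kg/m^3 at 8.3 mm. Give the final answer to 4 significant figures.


J = -D * (dC/dx) = D * (C1 - C2) / dx
J = 2.3897e-11 * (3.42 - 3.11) / 8.3e-03
J = 8.925e-10 kg/(m^2*s)


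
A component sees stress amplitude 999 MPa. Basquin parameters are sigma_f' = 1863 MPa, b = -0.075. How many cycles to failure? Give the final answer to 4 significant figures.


sigma_a = sigma_f' * (2*Nf)^b
2*Nf = (sigma_a / sigma_f')^(1/b)
2*Nf = (999 / 1863)^(1/-0.075)
2*Nf = 4060.99
Nf = 2030 cycles


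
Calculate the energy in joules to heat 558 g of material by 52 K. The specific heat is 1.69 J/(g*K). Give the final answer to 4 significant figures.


Q = m * cp * dT
Q = 558 * 1.69 * 52
Q = 49040 J


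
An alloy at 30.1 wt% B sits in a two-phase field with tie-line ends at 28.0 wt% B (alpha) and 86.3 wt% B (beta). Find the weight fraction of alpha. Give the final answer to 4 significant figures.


f_alpha = (C_beta - C0) / (C_beta - C_alpha)
f_alpha = (86.3 - 30.1) / (86.3 - 28.0)
f_alpha = 0.964


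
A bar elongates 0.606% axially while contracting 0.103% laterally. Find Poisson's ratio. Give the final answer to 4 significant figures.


nu = -epsilon_lat / epsilon_axial
Lateral strain is contraction (negative), so using magnitudes:
nu = 0.103 / 0.606
nu = 0.17


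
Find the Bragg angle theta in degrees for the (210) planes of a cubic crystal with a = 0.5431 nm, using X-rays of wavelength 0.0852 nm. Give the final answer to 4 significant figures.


d = a / sqrt(h^2+k^2+l^2)
d = 0.5431 / sqrt(5) = 0.242882 nm
lambda = 2*d*sin(theta)  =>  sin(theta) = lambda / (2*d)
sin(theta) = 0.0852 / (2 * 0.242882) = 0.175394
theta = 10.1 deg


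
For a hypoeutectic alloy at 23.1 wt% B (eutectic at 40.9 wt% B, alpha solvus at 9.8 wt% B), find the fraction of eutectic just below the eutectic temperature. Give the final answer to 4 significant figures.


f_primary = (C_e - C0) / (C_e - C_alpha_max)
f_primary = (40.9 - 23.1) / (40.9 - 9.8)
f_primary = 0.572347
f_eutectic = 1 - 0.572347 = 0.4277


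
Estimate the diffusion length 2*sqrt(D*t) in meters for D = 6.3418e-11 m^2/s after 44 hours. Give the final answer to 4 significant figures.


t = 44 hr = 158400 s
Diffusion length = 2*sqrt(D*t)
= 2*sqrt(6.3418e-11 * 158400)
= 6.339e-03 m


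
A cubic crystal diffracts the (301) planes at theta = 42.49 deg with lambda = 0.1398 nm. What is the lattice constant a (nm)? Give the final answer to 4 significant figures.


d = lambda / (2*sin(theta))
d = 0.1398 / (2*sin(42.49 deg))
d = 0.103485 nm
a = d * sqrt(h^2+k^2+l^2) = 0.103485 * sqrt(10)
a = 0.3272 nm


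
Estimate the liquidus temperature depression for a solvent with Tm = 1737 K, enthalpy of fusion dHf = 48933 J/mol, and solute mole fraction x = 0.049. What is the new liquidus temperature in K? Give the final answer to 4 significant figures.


dT = R*Tm^2*x / dHf
dT = 8.314 * 1737^2 * 0.049 / 48933
dT = 25.1191 K
T_new = 1737 - 25.1191 = 1712 K


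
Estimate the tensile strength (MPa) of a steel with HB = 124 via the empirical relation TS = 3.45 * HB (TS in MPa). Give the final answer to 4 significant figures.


TS (MPa) = 3.45 * HB
TS = 3.45 * 124
TS = 427.8 MPa


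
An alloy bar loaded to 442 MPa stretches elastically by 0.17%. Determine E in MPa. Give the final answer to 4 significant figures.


E = sigma / epsilon
epsilon = 0.17% = 1.7e-03
E = 442 / 1.7e-03
E = 260000 MPa


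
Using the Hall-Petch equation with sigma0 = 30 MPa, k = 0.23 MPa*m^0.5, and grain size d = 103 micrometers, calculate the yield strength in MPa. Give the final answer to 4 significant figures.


sigma_y = sigma0 + k / sqrt(d)
d = 103 um = 1.03e-04 m
sigma_y = 30 + 0.23 / sqrt(1.03e-04)
sigma_y = 52.66 MPa


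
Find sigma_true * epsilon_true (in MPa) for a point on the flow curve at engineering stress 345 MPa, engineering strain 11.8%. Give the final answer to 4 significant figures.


sigma_true = sigma_eng * (1 + epsilon_eng)
sigma_true = 345 * (1 + 0.118) = 385.71 MPa
epsilon_true = ln(1 + epsilon_eng)
epsilon_true = ln(1 + 0.118) = 0.111541
sigma_true * epsilon_true = 385.71 * 0.111541 = 43.02 MPa


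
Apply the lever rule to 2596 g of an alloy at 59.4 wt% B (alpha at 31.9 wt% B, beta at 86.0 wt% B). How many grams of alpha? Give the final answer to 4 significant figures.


f_alpha = (C_beta - C0) / (C_beta - C_alpha)
f_alpha = (86.0 - 59.4) / (86.0 - 31.9) = 0.491682
m_alpha = f_alpha * m_total = 0.491682 * 2596 = 1276 g


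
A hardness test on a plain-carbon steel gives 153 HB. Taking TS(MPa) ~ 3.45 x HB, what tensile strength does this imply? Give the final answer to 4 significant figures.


TS (MPa) = 3.45 * HB
TS = 3.45 * 153
TS = 527.9 MPa


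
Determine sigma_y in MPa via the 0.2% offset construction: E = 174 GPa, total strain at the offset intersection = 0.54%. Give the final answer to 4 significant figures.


Offset strain = 0.002
Elastic strain at yield = total_strain - offset = 5.4e-03 - 0.002 = 3.4e-03
sigma_y = E * elastic_strain = 174000 * 3.4e-03
sigma_y = 591.6 MPa


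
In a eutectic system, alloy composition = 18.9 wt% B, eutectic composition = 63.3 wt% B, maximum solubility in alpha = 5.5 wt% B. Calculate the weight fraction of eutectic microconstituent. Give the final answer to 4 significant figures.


f_primary = (C_e - C0) / (C_e - C_alpha_max)
f_primary = (63.3 - 18.9) / (63.3 - 5.5)
f_primary = 0.768166
f_eutectic = 1 - 0.768166 = 0.2318


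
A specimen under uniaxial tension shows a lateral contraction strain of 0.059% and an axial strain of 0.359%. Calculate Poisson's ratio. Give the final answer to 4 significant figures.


nu = -epsilon_lat / epsilon_axial
Lateral strain is contraction (negative), so using magnitudes:
nu = 0.059 / 0.359
nu = 0.1643


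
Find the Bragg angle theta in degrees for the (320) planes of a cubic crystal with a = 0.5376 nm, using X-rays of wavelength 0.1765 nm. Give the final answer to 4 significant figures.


d = a / sqrt(h^2+k^2+l^2)
d = 0.5376 / sqrt(13) = 0.149103 nm
lambda = 2*d*sin(theta)  =>  sin(theta) = lambda / (2*d)
sin(theta) = 0.1765 / (2 * 0.149103) = 0.591871
theta = 36.29 deg


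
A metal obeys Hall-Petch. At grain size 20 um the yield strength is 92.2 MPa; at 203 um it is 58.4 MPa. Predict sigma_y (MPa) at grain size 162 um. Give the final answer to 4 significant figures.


sigma_y = sigma0 + k / sqrt(d)
1/sqrt(d1) = 1/sqrt(2e-05) = 223.607;  1/sqrt(d2) = 70.1862
k = (sigma1 - sigma2) / (1/sqrt(d1) - 1/sqrt(d2)) = (92.2 - 58.4) / (223.607 - 70.1862) = 0.220309 MPa*m^0.5
sigma0 = sigma1 - k/sqrt(d1) = 92.2 - 0.220309*223.607 = 42.9373 MPa
sigma_y(d3) = 42.9373 + 0.220309 / sqrt(1.62e-04) = 60.25 MPa


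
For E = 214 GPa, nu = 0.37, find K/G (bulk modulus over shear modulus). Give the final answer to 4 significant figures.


G = E / (2*(1+nu))
G = 214 / (2*(1+0.37)) = 78.1022 GPa
K = E / (3*(1-2*nu))
K = 214 / (3*(1-2*0.37)) = 274.359 GPa
K/G = 274.359 / 78.1022 = 3.513


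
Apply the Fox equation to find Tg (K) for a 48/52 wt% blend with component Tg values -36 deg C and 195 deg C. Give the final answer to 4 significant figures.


1/Tg = w1/Tg1 + w2/Tg2 (in Kelvin)
Tg1 = 237.15 K, Tg2 = 468.15 K
1/Tg = 0.48/237.15 + 0.52/468.15
Tg = 319 K


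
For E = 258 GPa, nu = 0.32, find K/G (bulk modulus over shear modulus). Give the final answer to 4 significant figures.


G = E / (2*(1+nu))
G = 258 / (2*(1+0.32)) = 97.7273 GPa
K = E / (3*(1-2*nu))
K = 258 / (3*(1-2*0.32)) = 238.889 GPa
K/G = 238.889 / 97.7273 = 2.444


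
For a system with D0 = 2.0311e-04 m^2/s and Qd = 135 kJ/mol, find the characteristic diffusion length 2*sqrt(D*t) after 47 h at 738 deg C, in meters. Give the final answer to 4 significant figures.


Step 1: D = D0 * exp(-Qd/(R*T))
T = 1011.15 K
D = 2.0311e-04 * exp(-135e3 / (8.314 * 1011.15)) = 2.15557e-11 m^2/s
Step 2: L = 2*sqrt(D*t)
t = 47 h = 169200 s
L = 2*sqrt(2.15557e-11 * 169200) = 3.82e-03 m


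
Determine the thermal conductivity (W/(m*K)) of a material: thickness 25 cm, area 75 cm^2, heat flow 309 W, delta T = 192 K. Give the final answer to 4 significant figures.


k = Q*L / (A*dT)
L = 0.25 m, A = 7.5e-03 m^2
k = 309 * 0.25 / (7.5e-03 * 192)
k = 53.65 W/(m*K)


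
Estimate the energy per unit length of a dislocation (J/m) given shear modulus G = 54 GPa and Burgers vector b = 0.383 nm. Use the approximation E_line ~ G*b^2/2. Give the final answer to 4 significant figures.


E = G*b^2/2
b = 0.383 nm = 3.83e-10 m
G = 54 GPa = 5.4e+10 Pa
E = 0.5 * 5.4e+10 * (3.83e-10)^2
E = 3.961e-09 J/m


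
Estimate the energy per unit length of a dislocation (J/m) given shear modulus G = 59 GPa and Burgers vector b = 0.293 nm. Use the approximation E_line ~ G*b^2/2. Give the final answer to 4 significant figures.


E = G*b^2/2
b = 0.293 nm = 2.93e-10 m
G = 59 GPa = 5.9e+10 Pa
E = 0.5 * 5.9e+10 * (2.93e-10)^2
E = 2.533e-09 J/m


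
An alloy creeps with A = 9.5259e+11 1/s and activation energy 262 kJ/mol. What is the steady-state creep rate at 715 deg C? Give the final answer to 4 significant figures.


rate = A * exp(-Q / (R*T))
T = 715 + 273.15 = 988.15 K
rate = 9.5259e+11 * exp(-262e3 / (8.314 * 988.15))
rate = 0.01345 1/s


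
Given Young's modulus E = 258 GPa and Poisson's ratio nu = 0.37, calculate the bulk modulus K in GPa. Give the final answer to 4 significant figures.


K = E / (3*(1-2*nu))
K = 258 / (3*(1-2*0.37))
K = 330.8 GPa


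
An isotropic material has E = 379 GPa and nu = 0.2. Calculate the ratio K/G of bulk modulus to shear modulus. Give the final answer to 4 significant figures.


G = E / (2*(1+nu))
G = 379 / (2*(1+0.2)) = 157.917 GPa
K = E / (3*(1-2*nu))
K = 379 / (3*(1-2*0.2)) = 210.556 GPa
K/G = 210.556 / 157.917 = 1.333


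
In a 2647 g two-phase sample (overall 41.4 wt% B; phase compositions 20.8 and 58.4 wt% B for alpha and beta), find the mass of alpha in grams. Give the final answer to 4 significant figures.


f_alpha = (C_beta - C0) / (C_beta - C_alpha)
f_alpha = (58.4 - 41.4) / (58.4 - 20.8) = 0.452128
m_alpha = f_alpha * m_total = 0.452128 * 2647 = 1197 g


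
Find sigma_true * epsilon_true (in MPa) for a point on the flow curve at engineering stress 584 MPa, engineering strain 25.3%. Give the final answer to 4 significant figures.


sigma_true = sigma_eng * (1 + epsilon_eng)
sigma_true = 584 * (1 + 0.253) = 731.752 MPa
epsilon_true = ln(1 + epsilon_eng)
epsilon_true = ln(1 + 0.253) = 0.225541
sigma_true * epsilon_true = 731.752 * 0.225541 = 165 MPa


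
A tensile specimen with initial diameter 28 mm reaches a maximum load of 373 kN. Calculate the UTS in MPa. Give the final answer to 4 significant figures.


A0 = pi*(d/2)^2 = pi*(28/2)^2 = 615.752 mm^2
UTS = F_max / A0 = 373*1000 / 615.752
UTS = 605.8 MPa


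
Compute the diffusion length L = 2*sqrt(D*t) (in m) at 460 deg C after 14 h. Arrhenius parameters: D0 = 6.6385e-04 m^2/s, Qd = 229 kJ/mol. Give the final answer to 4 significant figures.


Step 1: D = D0 * exp(-Qd/(R*T))
T = 733.15 K
D = 6.6385e-04 * exp(-229e3 / (8.314 * 733.15)) = 3.20589e-20 m^2/s
Step 2: L = 2*sqrt(D*t)
t = 14 h = 50400 s
L = 2*sqrt(3.20589e-20 * 50400) = 8.039e-08 m


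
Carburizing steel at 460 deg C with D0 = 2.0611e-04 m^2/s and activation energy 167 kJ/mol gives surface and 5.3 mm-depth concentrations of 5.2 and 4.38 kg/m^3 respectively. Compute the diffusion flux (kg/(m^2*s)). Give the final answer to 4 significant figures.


Step 1: D = D0 * exp(-Qd/(R*T))
T = 460 + 273.15 = 733.15 K
D = 2.0611e-04 * exp(-167e3 / (8.314 * 733.15)) = 2.60281e-16 m^2/s
Step 2: J = D * (C1 - C2) / dx
J = 2.60281e-16 * (5.2 - 4.38) / 5.3e-03
J = 4.027e-14 kg/(m^2*s)


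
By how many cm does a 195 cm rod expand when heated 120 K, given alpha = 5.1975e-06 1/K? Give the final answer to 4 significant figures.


dL = L0 * alpha * dT
dL = 195 * 5.1975e-06 * 120
dL = 0.1216 cm


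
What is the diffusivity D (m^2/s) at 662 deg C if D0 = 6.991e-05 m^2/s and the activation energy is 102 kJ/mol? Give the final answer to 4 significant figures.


D = D0 * exp(-Qd / (R*T))
T = 935.15 K
D = 6.991e-05 * exp(-102e3 / (8.314 * 935.15))
D = 1.403e-10 m^2/s


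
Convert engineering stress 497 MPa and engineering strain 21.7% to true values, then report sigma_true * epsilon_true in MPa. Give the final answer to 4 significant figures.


sigma_true = sigma_eng * (1 + epsilon_eng)
sigma_true = 497 * (1 + 0.217) = 604.849 MPa
epsilon_true = ln(1 + epsilon_eng)
epsilon_true = ln(1 + 0.217) = 0.196389
sigma_true * epsilon_true = 604.849 * 0.196389 = 118.8 MPa


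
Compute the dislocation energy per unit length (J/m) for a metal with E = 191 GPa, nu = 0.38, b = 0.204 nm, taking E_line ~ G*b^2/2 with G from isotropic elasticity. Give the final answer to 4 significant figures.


Step 1: G = E / (2*(1+nu))
G = 191 / (2*(1+0.38)) = 69.2029 GPa = 6.92029e+10 Pa
Step 2: E_line = G*b^2/2
b = 0.204 nm = 2.04e-10 m
E_line = 0.5 * 6.92029e+10 * (2.04e-10)^2 = 1.44e-09 J/m


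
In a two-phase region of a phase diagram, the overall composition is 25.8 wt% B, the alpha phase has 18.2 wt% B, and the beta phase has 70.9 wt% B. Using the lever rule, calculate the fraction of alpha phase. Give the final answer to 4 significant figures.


f_alpha = (C_beta - C0) / (C_beta - C_alpha)
f_alpha = (70.9 - 25.8) / (70.9 - 18.2)
f_alpha = 0.8558


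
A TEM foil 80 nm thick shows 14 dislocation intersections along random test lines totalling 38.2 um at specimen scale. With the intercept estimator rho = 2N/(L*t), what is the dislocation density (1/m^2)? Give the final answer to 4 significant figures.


rho = 2N / (L * t)
L = 38.2 um = 3.82e-05 m, t = 80 nm = 8e-08 m
rho = 2 * 14 / (3.82e-05 * 8e-08)
rho = 9.162e+12 1/m^2


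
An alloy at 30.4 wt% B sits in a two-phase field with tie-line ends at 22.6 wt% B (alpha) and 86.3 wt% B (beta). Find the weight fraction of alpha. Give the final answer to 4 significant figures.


f_alpha = (C_beta - C0) / (C_beta - C_alpha)
f_alpha = (86.3 - 30.4) / (86.3 - 22.6)
f_alpha = 0.8776


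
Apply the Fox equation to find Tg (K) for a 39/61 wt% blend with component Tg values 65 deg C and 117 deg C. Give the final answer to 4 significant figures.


1/Tg = w1/Tg1 + w2/Tg2 (in Kelvin)
Tg1 = 338.15 K, Tg2 = 390.15 K
1/Tg = 0.39/338.15 + 0.61/390.15
Tg = 368.1 K


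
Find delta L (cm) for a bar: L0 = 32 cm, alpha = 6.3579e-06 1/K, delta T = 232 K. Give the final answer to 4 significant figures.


dL = L0 * alpha * dT
dL = 32 * 6.3579e-06 * 232
dL = 0.0472 cm


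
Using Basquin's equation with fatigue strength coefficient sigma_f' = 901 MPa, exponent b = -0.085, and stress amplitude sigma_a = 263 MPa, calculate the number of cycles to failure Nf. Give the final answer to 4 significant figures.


sigma_a = sigma_f' * (2*Nf)^b
2*Nf = (sigma_a / sigma_f')^(1/b)
2*Nf = (263 / 901)^(1/-0.085)
2*Nf = 1.95614e+06
Nf = 978100 cycles


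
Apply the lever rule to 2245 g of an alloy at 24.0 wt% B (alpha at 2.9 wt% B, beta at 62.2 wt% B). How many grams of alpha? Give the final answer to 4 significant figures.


f_alpha = (C_beta - C0) / (C_beta - C_alpha)
f_alpha = (62.2 - 24.0) / (62.2 - 2.9) = 0.644182
m_alpha = f_alpha * m_total = 0.644182 * 2245 = 1446 g


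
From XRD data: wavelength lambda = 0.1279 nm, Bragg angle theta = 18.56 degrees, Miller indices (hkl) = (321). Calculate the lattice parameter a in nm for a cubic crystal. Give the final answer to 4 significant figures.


d = lambda / (2*sin(theta))
d = 0.1279 / (2*sin(18.56 deg))
d = 0.200913 nm
a = d * sqrt(h^2+k^2+l^2) = 0.200913 * sqrt(14)
a = 0.7517 nm


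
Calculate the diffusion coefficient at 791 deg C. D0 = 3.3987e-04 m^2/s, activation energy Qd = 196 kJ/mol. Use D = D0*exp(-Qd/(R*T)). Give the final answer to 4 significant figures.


D = D0 * exp(-Qd / (R*T))
T = 1064.15 K
D = 3.3987e-04 * exp(-196e3 / (8.314 * 1064.15))
D = 8.131e-14 m^2/s


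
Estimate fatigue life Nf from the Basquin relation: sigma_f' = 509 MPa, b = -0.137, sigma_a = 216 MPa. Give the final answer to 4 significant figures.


sigma_a = sigma_f' * (2*Nf)^b
2*Nf = (sigma_a / sigma_f')^(1/b)
2*Nf = (216 / 509)^(1/-0.137)
2*Nf = 521.502
Nf = 260.8 cycles


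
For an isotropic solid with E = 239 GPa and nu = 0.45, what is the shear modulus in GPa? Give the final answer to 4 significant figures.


G = E / (2*(1+nu))
G = 239 / (2*(1+0.45))
G = 82.41 GPa


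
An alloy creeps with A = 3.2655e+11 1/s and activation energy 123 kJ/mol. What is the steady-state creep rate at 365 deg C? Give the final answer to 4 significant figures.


rate = A * exp(-Q / (R*T))
T = 365 + 273.15 = 638.15 K
rate = 3.2655e+11 * exp(-123e3 / (8.314 * 638.15))
rate = 27.9 1/s


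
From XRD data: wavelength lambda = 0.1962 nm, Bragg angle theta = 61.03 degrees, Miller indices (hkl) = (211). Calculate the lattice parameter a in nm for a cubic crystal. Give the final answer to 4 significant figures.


d = lambda / (2*sin(theta))
d = 0.1962 / (2*sin(61.03 deg))
d = 0.112131 nm
a = d * sqrt(h^2+k^2+l^2) = 0.112131 * sqrt(6)
a = 0.2747 nm


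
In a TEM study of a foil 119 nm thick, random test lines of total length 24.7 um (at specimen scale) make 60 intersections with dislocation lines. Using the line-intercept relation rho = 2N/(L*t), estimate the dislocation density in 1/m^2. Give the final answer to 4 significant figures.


rho = 2N / (L * t)
L = 24.7 um = 2.47e-05 m, t = 119 nm = 1.19e-07 m
rho = 2 * 60 / (2.47e-05 * 1.19e-07)
rho = 4.083e+13 1/m^2


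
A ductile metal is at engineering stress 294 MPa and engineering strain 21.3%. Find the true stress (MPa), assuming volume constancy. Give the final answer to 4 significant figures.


sigma_true = sigma_eng * (1 + epsilon_eng)
sigma_true = 294 * (1 + 0.213)
sigma_true = 356.6 MPa


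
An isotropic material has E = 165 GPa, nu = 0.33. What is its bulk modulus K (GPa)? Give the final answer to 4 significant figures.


K = E / (3*(1-2*nu))
K = 165 / (3*(1-2*0.33))
K = 161.8 GPa


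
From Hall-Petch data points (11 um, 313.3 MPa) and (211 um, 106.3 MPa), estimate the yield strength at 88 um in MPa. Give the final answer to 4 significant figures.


sigma_y = sigma0 + k / sqrt(d)
1/sqrt(d1) = 1/sqrt(1.1e-05) = 301.511;  1/sqrt(d2) = 68.8428
k = (sigma1 - sigma2) / (1/sqrt(d1) - 1/sqrt(d2)) = (313.3 - 106.3) / (301.511 - 68.8428) = 0.889678 MPa*m^0.5
sigma0 = sigma1 - k/sqrt(d1) = 313.3 - 0.889678*301.511 = 45.0521 MPa
sigma_y(d3) = 45.0521 + 0.889678 / sqrt(8.8e-05) = 139.9 MPa


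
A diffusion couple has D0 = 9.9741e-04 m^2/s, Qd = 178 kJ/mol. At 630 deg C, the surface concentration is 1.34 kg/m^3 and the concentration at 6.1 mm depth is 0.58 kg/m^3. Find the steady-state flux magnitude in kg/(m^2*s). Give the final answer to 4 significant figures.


Step 1: D = D0 * exp(-Qd/(R*T))
T = 630 + 273.15 = 903.15 K
D = 9.9741e-04 * exp(-178e3 / (8.314 * 903.15)) = 5.05455e-14 m^2/s
Step 2: J = D * (C1 - C2) / dx
J = 5.05455e-14 * (1.34 - 0.58) / 6.1e-03
J = 6.297e-12 kg/(m^2*s)


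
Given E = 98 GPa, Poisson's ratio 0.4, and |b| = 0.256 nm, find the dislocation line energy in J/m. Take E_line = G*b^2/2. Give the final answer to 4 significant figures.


Step 1: G = E / (2*(1+nu))
G = 98 / (2*(1+0.4)) = 35 GPa = 3.5e+10 Pa
Step 2: E_line = G*b^2/2
b = 0.256 nm = 2.56e-10 m
E_line = 0.5 * 3.5e+10 * (2.56e-10)^2 = 1.147e-09 J/m


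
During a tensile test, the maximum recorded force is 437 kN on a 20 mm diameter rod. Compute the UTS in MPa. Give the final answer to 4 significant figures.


A0 = pi*(d/2)^2 = pi*(20/2)^2 = 314.159 mm^2
UTS = F_max / A0 = 437*1000 / 314.159
UTS = 1391 MPa


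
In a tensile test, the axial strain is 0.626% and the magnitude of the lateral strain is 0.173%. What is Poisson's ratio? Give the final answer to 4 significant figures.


nu = -epsilon_lat / epsilon_axial
Lateral strain is contraction (negative), so using magnitudes:
nu = 0.173 / 0.626
nu = 0.2764


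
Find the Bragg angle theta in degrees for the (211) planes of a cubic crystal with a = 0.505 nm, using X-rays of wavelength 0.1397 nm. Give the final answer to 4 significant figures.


d = a / sqrt(h^2+k^2+l^2)
d = 0.505 / sqrt(6) = 0.206165 nm
lambda = 2*d*sin(theta)  =>  sin(theta) = lambda / (2*d)
sin(theta) = 0.1397 / (2 * 0.206165) = 0.338806
theta = 19.8 deg


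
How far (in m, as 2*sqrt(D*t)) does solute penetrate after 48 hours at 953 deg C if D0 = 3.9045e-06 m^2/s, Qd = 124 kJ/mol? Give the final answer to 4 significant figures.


Step 1: D = D0 * exp(-Qd/(R*T))
T = 1226.15 K
D = 3.9045e-06 * exp(-124e3 / (8.314 * 1226.15)) = 2.03661e-11 m^2/s
Step 2: L = 2*sqrt(D*t)
t = 48 h = 172800 s
L = 2*sqrt(2.03661e-11 * 172800) = 3.752e-03 m


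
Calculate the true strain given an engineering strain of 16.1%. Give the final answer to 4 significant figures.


epsilon_true = ln(1 + epsilon_eng)
epsilon_true = ln(1 + 0.161)
epsilon_true = 0.1493


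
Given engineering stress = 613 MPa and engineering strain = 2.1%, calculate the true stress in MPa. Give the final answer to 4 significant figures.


sigma_true = sigma_eng * (1 + epsilon_eng)
sigma_true = 613 * (1 + 0.021)
sigma_true = 625.9 MPa


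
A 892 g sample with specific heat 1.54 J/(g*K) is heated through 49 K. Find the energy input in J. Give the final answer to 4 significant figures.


Q = m * cp * dT
Q = 892 * 1.54 * 49
Q = 67310 J


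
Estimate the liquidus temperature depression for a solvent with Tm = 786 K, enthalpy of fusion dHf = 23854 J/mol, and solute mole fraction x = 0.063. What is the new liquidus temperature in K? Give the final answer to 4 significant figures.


dT = R*Tm^2*x / dHf
dT = 8.314 * 786^2 * 0.063 / 23854
dT = 13.5655 K
T_new = 786 - 13.5655 = 772.4 K


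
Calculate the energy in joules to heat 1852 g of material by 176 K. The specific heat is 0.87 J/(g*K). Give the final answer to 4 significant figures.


Q = m * cp * dT
Q = 1852 * 0.87 * 176
Q = 283600 J


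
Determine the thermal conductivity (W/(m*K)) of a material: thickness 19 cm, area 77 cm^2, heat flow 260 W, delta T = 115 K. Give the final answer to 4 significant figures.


k = Q*L / (A*dT)
L = 0.19 m, A = 7.7e-03 m^2
k = 260 * 0.19 / (7.7e-03 * 115)
k = 55.79 W/(m*K)


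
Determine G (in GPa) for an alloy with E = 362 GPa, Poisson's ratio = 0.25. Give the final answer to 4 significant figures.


G = E / (2*(1+nu))
G = 362 / (2*(1+0.25))
G = 144.8 GPa


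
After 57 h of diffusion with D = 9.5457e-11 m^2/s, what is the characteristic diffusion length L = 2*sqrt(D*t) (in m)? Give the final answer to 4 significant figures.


t = 57 hr = 205200 s
Diffusion length = 2*sqrt(D*t)
= 2*sqrt(9.5457e-11 * 205200)
= 8.852e-03 m


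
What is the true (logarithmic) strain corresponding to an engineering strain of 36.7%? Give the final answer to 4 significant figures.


epsilon_true = ln(1 + epsilon_eng)
epsilon_true = ln(1 + 0.367)
epsilon_true = 0.3126


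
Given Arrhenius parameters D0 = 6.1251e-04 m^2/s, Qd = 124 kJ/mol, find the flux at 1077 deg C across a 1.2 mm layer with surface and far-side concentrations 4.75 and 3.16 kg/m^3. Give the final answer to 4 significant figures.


Step 1: D = D0 * exp(-Qd/(R*T))
T = 1077 + 273.15 = 1350.15 K
D = 6.1251e-04 * exp(-124e3 / (8.314 * 1350.15)) = 9.76393e-09 m^2/s
Step 2: J = D * (C1 - C2) / dx
J = 9.76393e-09 * (4.75 - 3.16) / 1.2e-03
J = 1.294e-05 kg/(m^2*s)


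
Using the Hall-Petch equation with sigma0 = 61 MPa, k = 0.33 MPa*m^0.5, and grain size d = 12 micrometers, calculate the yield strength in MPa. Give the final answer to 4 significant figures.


sigma_y = sigma0 + k / sqrt(d)
d = 12 um = 1.2e-05 m
sigma_y = 61 + 0.33 / sqrt(1.2e-05)
sigma_y = 156.3 MPa


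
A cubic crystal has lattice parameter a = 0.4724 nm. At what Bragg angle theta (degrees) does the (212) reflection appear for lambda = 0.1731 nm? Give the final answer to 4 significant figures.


d = a / sqrt(h^2+k^2+l^2)
d = 0.4724 / sqrt(9) = 0.157467 nm
lambda = 2*d*sin(theta)  =>  sin(theta) = lambda / (2*d)
sin(theta) = 0.1731 / (2 * 0.157467) = 0.54964
theta = 33.34 deg


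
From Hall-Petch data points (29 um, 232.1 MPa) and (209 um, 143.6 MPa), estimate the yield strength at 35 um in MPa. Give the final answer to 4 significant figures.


sigma_y = sigma0 + k / sqrt(d)
1/sqrt(d1) = 1/sqrt(2.9e-05) = 185.695;  1/sqrt(d2) = 69.1714
k = (sigma1 - sigma2) / (1/sqrt(d1) - 1/sqrt(d2)) = (232.1 - 143.6) / (185.695 - 69.1714) = 0.759501 MPa*m^0.5
sigma0 = sigma1 - k/sqrt(d1) = 232.1 - 0.759501*185.695 = 91.0642 MPa
sigma_y(d3) = 91.0642 + 0.759501 / sqrt(3.5e-05) = 219.4 MPa


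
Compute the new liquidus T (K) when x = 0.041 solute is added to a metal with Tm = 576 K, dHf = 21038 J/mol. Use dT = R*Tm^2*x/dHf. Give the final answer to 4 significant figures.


dT = R*Tm^2*x / dHf
dT = 8.314 * 576^2 * 0.041 / 21038
dT = 5.37569 K
T_new = 576 - 5.37569 = 570.6 K


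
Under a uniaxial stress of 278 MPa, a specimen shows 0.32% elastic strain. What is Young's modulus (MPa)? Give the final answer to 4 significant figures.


E = sigma / epsilon
epsilon = 0.32% = 3.2e-03
E = 278 / 3.2e-03
E = 86880 MPa


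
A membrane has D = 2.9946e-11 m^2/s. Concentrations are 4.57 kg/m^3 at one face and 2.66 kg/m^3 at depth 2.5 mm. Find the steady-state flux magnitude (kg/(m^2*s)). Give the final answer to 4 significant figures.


J = -D * (dC/dx) = D * (C1 - C2) / dx
J = 2.9946e-11 * (4.57 - 2.66) / 2.5e-03
J = 2.288e-08 kg/(m^2*s)


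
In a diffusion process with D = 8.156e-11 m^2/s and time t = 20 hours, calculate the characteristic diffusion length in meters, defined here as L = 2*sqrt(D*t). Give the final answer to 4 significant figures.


t = 20 hr = 72000 s
Diffusion length = 2*sqrt(D*t)
= 2*sqrt(8.156e-11 * 72000)
= 4.847e-03 m


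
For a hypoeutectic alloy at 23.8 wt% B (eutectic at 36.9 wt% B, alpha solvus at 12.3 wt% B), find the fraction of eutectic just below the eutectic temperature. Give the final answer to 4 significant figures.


f_primary = (C_e - C0) / (C_e - C_alpha_max)
f_primary = (36.9 - 23.8) / (36.9 - 12.3)
f_primary = 0.53252
f_eutectic = 1 - 0.53252 = 0.4675


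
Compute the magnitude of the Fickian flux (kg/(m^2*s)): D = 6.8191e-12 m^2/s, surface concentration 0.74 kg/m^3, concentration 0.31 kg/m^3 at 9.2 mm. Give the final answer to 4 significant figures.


J = -D * (dC/dx) = D * (C1 - C2) / dx
J = 6.8191e-12 * (0.74 - 0.31) / 9.2e-03
J = 3.187e-10 kg/(m^2*s)


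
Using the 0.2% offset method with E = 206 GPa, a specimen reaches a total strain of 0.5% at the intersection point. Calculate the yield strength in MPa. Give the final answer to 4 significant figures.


Offset strain = 0.002
Elastic strain at yield = total_strain - offset = 5e-03 - 0.002 = 3e-03
sigma_y = E * elastic_strain = 206000 * 3e-03
sigma_y = 618 MPa


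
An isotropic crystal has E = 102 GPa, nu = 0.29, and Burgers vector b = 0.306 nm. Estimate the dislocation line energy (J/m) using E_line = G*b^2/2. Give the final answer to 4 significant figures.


Step 1: G = E / (2*(1+nu))
G = 102 / (2*(1+0.29)) = 39.5349 GPa = 3.95349e+10 Pa
Step 2: E_line = G*b^2/2
b = 0.306 nm = 3.06e-10 m
E_line = 0.5 * 3.95349e+10 * (3.06e-10)^2 = 1.851e-09 J/m


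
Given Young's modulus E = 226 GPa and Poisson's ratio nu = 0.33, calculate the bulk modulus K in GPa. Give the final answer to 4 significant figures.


K = E / (3*(1-2*nu))
K = 226 / (3*(1-2*0.33))
K = 221.6 GPa


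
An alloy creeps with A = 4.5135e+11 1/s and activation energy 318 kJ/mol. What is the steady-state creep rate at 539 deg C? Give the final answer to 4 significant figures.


rate = A * exp(-Q / (R*T))
T = 539 + 273.15 = 812.15 K
rate = 4.5135e+11 * exp(-318e3 / (8.314 * 812.15))
rate = 1.589e-09 1/s


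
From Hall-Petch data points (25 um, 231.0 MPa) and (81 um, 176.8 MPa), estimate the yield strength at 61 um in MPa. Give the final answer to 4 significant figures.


sigma_y = sigma0 + k / sqrt(d)
1/sqrt(d1) = 1/sqrt(2.5e-05) = 200;  1/sqrt(d2) = 111.111
k = (sigma1 - sigma2) / (1/sqrt(d1) - 1/sqrt(d2)) = (231.0 - 176.8) / (200 - 111.111) = 0.60975 MPa*m^0.5
sigma0 = sigma1 - k/sqrt(d1) = 231.0 - 0.60975*200 = 109.05 MPa
sigma_y(d3) = 109.05 + 0.60975 / sqrt(6.1e-05) = 187.1 MPa


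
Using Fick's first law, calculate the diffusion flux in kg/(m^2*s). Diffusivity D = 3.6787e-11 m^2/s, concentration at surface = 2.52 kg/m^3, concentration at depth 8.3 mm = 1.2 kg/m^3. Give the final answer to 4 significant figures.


J = -D * (dC/dx) = D * (C1 - C2) / dx
J = 3.6787e-11 * (2.52 - 1.2) / 8.3e-03
J = 5.85e-09 kg/(m^2*s)


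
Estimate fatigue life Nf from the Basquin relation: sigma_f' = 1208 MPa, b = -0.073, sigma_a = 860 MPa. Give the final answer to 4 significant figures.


sigma_a = sigma_f' * (2*Nf)^b
2*Nf = (sigma_a / sigma_f')^(1/b)
2*Nf = (860 / 1208)^(1/-0.073)
2*Nf = 105.072
Nf = 52.54 cycles


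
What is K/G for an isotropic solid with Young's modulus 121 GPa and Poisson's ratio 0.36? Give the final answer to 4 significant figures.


G = E / (2*(1+nu))
G = 121 / (2*(1+0.36)) = 44.4853 GPa
K = E / (3*(1-2*nu))
K = 121 / (3*(1-2*0.36)) = 144.048 GPa
K/G = 144.048 / 44.4853 = 3.238


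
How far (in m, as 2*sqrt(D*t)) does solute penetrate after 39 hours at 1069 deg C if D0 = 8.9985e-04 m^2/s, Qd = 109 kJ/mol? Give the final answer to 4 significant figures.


Step 1: D = D0 * exp(-Qd/(R*T))
T = 1342.15 K
D = 8.9985e-04 * exp(-109e3 / (8.314 * 1342.15)) = 5.15094e-08 m^2/s
Step 2: L = 2*sqrt(D*t)
t = 39 h = 140400 s
L = 2*sqrt(5.15094e-08 * 140400) = 0.1701 m


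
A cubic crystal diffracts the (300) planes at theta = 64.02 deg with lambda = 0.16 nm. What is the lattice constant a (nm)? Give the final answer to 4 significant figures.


d = lambda / (2*sin(theta))
d = 0.16 / (2*sin(64.02 deg))
d = 0.088993 nm
a = d * sqrt(h^2+k^2+l^2) = 0.088993 * sqrt(9)
a = 0.267 nm


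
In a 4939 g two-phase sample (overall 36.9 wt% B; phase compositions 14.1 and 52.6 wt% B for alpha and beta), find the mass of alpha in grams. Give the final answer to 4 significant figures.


f_alpha = (C_beta - C0) / (C_beta - C_alpha)
f_alpha = (52.6 - 36.9) / (52.6 - 14.1) = 0.407792
m_alpha = f_alpha * m_total = 0.407792 * 4939 = 2014 g


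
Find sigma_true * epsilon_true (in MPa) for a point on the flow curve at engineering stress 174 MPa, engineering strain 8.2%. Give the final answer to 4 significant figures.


sigma_true = sigma_eng * (1 + epsilon_eng)
sigma_true = 174 * (1 + 0.082) = 188.268 MPa
epsilon_true = ln(1 + epsilon_eng)
epsilon_true = ln(1 + 0.082) = 0.0788112
sigma_true * epsilon_true = 188.268 * 0.0788112 = 14.84 MPa


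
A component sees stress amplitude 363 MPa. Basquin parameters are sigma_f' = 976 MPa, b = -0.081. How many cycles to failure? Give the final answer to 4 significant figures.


sigma_a = sigma_f' * (2*Nf)^b
2*Nf = (sigma_a / sigma_f')^(1/b)
2*Nf = (363 / 976)^(1/-0.081)
2*Nf = 200910
Nf = 100500 cycles


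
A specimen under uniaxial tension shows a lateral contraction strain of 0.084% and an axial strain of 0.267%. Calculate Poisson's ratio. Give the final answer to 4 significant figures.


nu = -epsilon_lat / epsilon_axial
Lateral strain is contraction (negative), so using magnitudes:
nu = 0.084 / 0.267
nu = 0.3146


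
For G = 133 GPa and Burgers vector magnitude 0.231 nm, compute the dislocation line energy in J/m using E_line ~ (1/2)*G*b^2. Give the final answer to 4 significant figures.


E = G*b^2/2
b = 0.231 nm = 2.31e-10 m
G = 133 GPa = 1.33e+11 Pa
E = 0.5 * 1.33e+11 * (2.31e-10)^2
E = 3.549e-09 J/m


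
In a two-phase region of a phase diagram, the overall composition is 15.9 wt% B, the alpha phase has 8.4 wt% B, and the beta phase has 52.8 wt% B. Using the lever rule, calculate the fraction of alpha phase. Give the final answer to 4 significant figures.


f_alpha = (C_beta - C0) / (C_beta - C_alpha)
f_alpha = (52.8 - 15.9) / (52.8 - 8.4)
f_alpha = 0.8311


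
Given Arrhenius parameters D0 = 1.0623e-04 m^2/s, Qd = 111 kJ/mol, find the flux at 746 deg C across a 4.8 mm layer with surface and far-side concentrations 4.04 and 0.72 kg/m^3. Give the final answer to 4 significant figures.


Step 1: D = D0 * exp(-Qd/(R*T))
T = 746 + 273.15 = 1019.15 K
D = 1.0623e-04 * exp(-111e3 / (8.314 * 1019.15)) = 2.17242e-10 m^2/s
Step 2: J = D * (C1 - C2) / dx
J = 2.17242e-10 * (4.04 - 0.72) / 4.8e-03
J = 1.503e-07 kg/(m^2*s)


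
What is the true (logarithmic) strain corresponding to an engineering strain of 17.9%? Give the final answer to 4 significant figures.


epsilon_true = ln(1 + epsilon_eng)
epsilon_true = ln(1 + 0.179)
epsilon_true = 0.1647


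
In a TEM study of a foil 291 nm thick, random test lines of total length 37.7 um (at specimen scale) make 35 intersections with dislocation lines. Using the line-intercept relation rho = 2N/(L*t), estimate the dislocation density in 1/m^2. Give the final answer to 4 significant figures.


rho = 2N / (L * t)
L = 37.7 um = 3.77e-05 m, t = 291 nm = 2.91e-07 m
rho = 2 * 35 / (3.77e-05 * 2.91e-07)
rho = 6.381e+12 1/m^2


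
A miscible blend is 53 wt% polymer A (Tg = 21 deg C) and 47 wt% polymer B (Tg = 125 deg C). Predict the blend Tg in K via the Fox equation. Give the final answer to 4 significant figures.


1/Tg = w1/Tg1 + w2/Tg2 (in Kelvin)
Tg1 = 294.15 K, Tg2 = 398.15 K
1/Tg = 0.53/294.15 + 0.47/398.15
Tg = 335.3 K


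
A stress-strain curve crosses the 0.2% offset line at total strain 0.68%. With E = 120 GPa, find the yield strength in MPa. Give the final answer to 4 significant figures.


Offset strain = 0.002
Elastic strain at yield = total_strain - offset = 6.8e-03 - 0.002 = 4.8e-03
sigma_y = E * elastic_strain = 120000 * 4.8e-03
sigma_y = 576 MPa


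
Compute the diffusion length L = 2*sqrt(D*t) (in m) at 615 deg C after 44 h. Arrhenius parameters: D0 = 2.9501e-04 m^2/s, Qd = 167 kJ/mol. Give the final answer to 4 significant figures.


Step 1: D = D0 * exp(-Qd/(R*T))
T = 888.15 K
D = 2.9501e-04 * exp(-167e3 / (8.314 * 888.15)) = 4.4436e-14 m^2/s
Step 2: L = 2*sqrt(D*t)
t = 44 h = 158400 s
L = 2*sqrt(4.4436e-14 * 158400) = 1.678e-04 m
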